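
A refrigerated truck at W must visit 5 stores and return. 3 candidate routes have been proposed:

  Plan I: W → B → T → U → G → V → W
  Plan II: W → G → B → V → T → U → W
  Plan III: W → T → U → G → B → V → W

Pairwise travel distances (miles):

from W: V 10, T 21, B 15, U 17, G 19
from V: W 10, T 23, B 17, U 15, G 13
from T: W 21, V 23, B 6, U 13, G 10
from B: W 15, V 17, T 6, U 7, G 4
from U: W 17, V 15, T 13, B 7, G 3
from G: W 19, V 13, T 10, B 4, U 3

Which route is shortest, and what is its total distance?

60 miles — Plan I is the shortest.

Plan I: 15 + 6 + 13 + 3 + 13 + 10 = 60
Plan II: 19 + 4 + 17 + 23 + 13 + 17 = 93
Plan III: 21 + 13 + 3 + 4 + 17 + 10 = 68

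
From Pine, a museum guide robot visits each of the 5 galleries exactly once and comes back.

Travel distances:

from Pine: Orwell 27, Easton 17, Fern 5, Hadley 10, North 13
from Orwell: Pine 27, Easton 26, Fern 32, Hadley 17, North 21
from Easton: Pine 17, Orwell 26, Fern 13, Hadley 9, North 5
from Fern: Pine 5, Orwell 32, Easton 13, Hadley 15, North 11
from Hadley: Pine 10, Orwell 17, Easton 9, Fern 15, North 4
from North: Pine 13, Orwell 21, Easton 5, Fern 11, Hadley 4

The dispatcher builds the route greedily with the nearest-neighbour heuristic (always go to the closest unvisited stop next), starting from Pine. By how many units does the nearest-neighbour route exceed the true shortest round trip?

From Pine: Fern=5, Hadley=10, North=13, Easton=17, Orwell=27 → choose Fern (5).
From Fern: North=11, Easton=13, Hadley=15, Orwell=32 → choose North (11).
From North: Hadley=4, Easton=5, Orwell=21 → choose Hadley (4).
From Hadley: Easton=9, Orwell=17 → choose Easton (9).
From Easton: Orwell=26 → choose Orwell (26).
NN route Pine → Fern → North → Hadley → Easton → Orwell → Pine costs 82.
Optimal: Pine → Orwell → Hadley → North → Easton → Fern → Pine costs 71 (by enumerating all 60 distinct tours).
Excess = 82 − 71 = 11.

11 longer than the optimal tour.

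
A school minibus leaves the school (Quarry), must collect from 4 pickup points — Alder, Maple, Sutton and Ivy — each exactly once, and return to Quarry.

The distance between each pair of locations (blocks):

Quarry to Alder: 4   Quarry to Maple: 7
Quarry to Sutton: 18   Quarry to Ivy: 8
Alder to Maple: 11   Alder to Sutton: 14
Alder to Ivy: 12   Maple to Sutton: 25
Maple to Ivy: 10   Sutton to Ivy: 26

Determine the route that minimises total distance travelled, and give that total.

Minimum total distance: 61 blocks.

There are 12 distinct closed tours to check (reversals are equivalent).
Quarry-Alder-Maple-Sutton-Ivy-Quarry: 4+11+25+26+8 = 74
Quarry-Alder-Maple-Ivy-Sutton-Quarry: 4+11+10+26+18 = 69
Quarry-Alder-Sutton-Maple-Ivy-Quarry: 4+14+25+10+8 = 61
Quarry-Alder-Sutton-Ivy-Maple-Quarry: 4+14+26+10+7 = 61
Quarry-Alder-Ivy-Maple-Sutton-Quarry: 4+12+10+25+18 = 69
Quarry-Alder-Ivy-Sutton-Maple-Quarry: 4+12+26+25+7 = 74
Quarry-Maple-Alder-Sutton-Ivy-Quarry: 7+11+14+26+8 = 66
Quarry-Maple-Alder-Ivy-Sutton-Quarry: 7+11+12+26+18 = 74
Quarry-Maple-Sutton-Alder-Ivy-Quarry: 7+25+14+12+8 = 66
Quarry-Maple-Ivy-Alder-Sutton-Quarry: 7+10+12+14+18 = 61
Quarry-Sutton-Alder-Maple-Ivy-Quarry: 18+14+11+10+8 = 61
Quarry-Sutton-Maple-Alder-Ivy-Quarry: 18+25+11+12+8 = 74
The minimum is 61.
One optimal route: Quarry → Alder → Sutton → Maple → Ivy → Quarry (or its reverse).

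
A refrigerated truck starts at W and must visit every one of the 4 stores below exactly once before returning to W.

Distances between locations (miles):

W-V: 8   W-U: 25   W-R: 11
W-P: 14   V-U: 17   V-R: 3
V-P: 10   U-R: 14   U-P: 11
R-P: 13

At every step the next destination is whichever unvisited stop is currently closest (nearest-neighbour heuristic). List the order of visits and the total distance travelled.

Nearest-neighbour total = 60 miles; route W → V → R → P → U → W.

From W: distances to unvisited — V=8, R=11, P=14, U=25. Nearest is V (8).
From V: distances to unvisited — R=3, P=10, U=17. Nearest is R (3).
From R: distances to unvisited — P=13, U=14. Nearest is P (13).
From P: distances to unvisited — U=11. Nearest is U (11).
Return U→W: 25.
Total = 8 + 3 + 13 + 11 + 25 = 60.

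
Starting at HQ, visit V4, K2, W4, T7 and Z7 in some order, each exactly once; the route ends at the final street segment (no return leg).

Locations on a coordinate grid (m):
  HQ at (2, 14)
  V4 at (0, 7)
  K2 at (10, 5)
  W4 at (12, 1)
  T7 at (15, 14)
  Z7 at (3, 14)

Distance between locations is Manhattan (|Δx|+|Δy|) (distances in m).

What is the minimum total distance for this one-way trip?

There are 5! = 120 possible orderings.
HQ→V4→K2→W4→T7→Z7: 9+12+6+16+12 = 55
HQ→V4→K2→W4→Z7→T7: 9+12+6+22+12 = 61
HQ→V4→K2→T7→W4→Z7: 9+12+14+16+22 = 73
HQ→V4→K2→T7→Z7→W4: 9+12+14+12+22 = 69
HQ→V4→K2→Z7→W4→T7: 9+12+16+22+16 = 75
HQ→V4→K2→Z7→T7→W4: 9+12+16+12+16 = 65
HQ→V4→W4→K2→T7→Z7: 9+18+6+14+12 = 59
HQ→V4→W4→K2→Z7→T7: 9+18+6+16+12 = 61
HQ→V4→W4→T7→K2→Z7: 9+18+16+14+16 = 73
HQ→V4→W4→T7→Z7→K2: 9+18+16+12+16 = 71
HQ→V4→W4→Z7→K2→T7: 9+18+22+16+14 = 79
HQ→V4→W4→Z7→T7→K2: 9+18+22+12+14 = 75
HQ→V4→T7→K2→W4→Z7: 9+22+14+6+22 = 73
HQ→V4→T7→K2→Z7→W4: 9+22+14+16+22 = 83
… (106 more)
HQ→Z7→V4→K2→W4→T7: 1+10+12+6+16 = 45  ← best
The minimum is 45.
One shortest path: HQ → Z7 → V4 → K2 → W4 → T7.

45 m — the minimum one-way total.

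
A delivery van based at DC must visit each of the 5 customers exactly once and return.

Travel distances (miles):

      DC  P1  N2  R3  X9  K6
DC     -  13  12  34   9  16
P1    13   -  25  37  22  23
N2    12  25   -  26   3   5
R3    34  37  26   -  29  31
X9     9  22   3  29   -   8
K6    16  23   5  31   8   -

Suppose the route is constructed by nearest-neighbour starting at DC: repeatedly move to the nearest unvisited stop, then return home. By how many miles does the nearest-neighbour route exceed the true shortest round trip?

From DC: X9=9, N2=12, P1=13, K6=16, R3=34 → choose X9 (9).
From X9: N2=3, K6=8, P1=22, R3=29 → choose N2 (3).
From N2: K6=5, P1=25, R3=26 → choose K6 (5).
From K6: P1=23, R3=31 → choose P1 (23).
From P1: R3=37 → choose R3 (37).
NN route DC → X9 → N2 → K6 → P1 → R3 → DC costs 111.
Optimal: DC → P1 → R3 → N2 → K6 → X9 → DC costs 98 (by enumerating all 60 distinct tours).
Excess = 111 − 98 = 13.

13 miles longer than the optimal tour.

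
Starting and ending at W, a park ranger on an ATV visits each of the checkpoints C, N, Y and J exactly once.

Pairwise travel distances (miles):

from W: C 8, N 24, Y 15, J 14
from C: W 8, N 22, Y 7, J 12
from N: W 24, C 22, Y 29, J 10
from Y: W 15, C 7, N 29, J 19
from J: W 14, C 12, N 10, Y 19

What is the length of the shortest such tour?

Shortest round trip = 68 miles.

With 4 stops there are 4!/2 = 12 distinct round trips (a route and its reverse cost the same).
W-C-N-Y-J-W: 8+22+29+19+14 = 92
W-C-N-J-Y-W: 8+22+10+19+15 = 74
W-C-Y-N-J-W: 8+7+29+10+14 = 68
W-C-Y-J-N-W: 8+7+19+10+24 = 68
W-C-J-N-Y-W: 8+12+10+29+15 = 74
W-C-J-Y-N-W: 8+12+19+29+24 = 92
W-N-C-Y-J-W: 24+22+7+19+14 = 86
W-N-C-J-Y-W: 24+22+12+19+15 = 92
W-N-Y-C-J-W: 24+29+7+12+14 = 86
W-N-J-C-Y-W: 24+10+12+7+15 = 68
W-Y-C-N-J-W: 15+7+22+10+14 = 68
W-Y-N-C-J-W: 15+29+22+12+14 = 92
The minimum is 68.
One optimal route: W → C → Y → N → J → W (or its reverse).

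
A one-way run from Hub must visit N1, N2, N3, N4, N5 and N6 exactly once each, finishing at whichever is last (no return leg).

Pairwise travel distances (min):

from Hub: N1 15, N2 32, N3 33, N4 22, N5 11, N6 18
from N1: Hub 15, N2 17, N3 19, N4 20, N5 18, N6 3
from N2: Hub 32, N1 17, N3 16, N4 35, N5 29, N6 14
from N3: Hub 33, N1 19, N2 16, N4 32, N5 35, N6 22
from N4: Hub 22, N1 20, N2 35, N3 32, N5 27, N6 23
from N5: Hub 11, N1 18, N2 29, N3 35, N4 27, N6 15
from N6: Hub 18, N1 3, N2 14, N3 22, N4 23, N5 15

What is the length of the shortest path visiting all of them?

Shortest open route: 91 min.

There are 6! = 720 possible orderings.
Hub → N1 → N2 → N3 → N4 → N5 → N6: 15+17+16+32+27+15 = 122
Hub → N1 → N2 → N3 → N4 → N6 → N5: 15+17+16+32+23+15 = 118
Hub → N1 → N2 → N3 → N5 → N4 → N6: 15+17+16+35+27+23 = 133
Hub → N1 → N2 → N3 → N5 → N6 → N4: 15+17+16+35+15+23 = 121
Hub → N1 → N2 → N3 → N6 → N4 → N5: 15+17+16+22+23+27 = 120
Hub → N1 → N2 → N3 → N6 → N5 → N4: 15+17+16+22+15+27 = 112
Hub → N1 → N2 → N4 → N3 → N5 → N6: 15+17+35+32+35+15 = 149
Hub → N1 → N2 → N4 → N3 → N6 → N5: 15+17+35+32+22+15 = 136
… (712 more)
Hub → N5 → N4 → N1 → N6 → N2 → N3: 11+27+20+3+14+16 = 91  ← best
The minimum is 91.
One shortest path: Hub → N5 → N4 → N1 → N6 → N2 → N3.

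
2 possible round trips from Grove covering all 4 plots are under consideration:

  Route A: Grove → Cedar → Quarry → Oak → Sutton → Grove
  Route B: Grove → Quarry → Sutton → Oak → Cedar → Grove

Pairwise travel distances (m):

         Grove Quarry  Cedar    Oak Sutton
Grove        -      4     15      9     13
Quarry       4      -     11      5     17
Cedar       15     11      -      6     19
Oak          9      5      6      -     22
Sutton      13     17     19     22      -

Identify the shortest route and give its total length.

64 m — Route B is the shortest.

Route A: 15 + 11 + 5 + 22 + 13 = 66
Route B: 4 + 17 + 22 + 6 + 15 = 64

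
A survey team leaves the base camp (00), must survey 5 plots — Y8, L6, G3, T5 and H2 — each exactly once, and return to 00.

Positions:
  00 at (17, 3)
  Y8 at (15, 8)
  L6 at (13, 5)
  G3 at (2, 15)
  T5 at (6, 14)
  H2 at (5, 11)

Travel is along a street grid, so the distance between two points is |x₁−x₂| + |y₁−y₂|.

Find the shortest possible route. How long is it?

Shortest round trip = 54.

00 - Y8 - L6 - G3 - T5 - H2 - 00: 7+5+21+5+4+20 = 62
00 - Y8 - L6 - G3 - H2 - T5 - 00: 7+5+21+7+4+22 = 66
00 - Y8 - L6 - T5 - G3 - H2 - 00: 7+5+16+5+7+20 = 60
00 - Y8 - L6 - T5 - H2 - G3 - 00: 7+5+16+4+7+27 = 66
00 - Y8 - L6 - H2 - G3 - T5 - 00: 7+5+14+7+5+22 = 60
00 - Y8 - L6 - H2 - T5 - G3 - 00: 7+5+14+4+5+27 = 62
00 - Y8 - G3 - L6 - T5 - H2 - 00: 7+20+21+16+4+20 = 88
00 - Y8 - G3 - L6 - H2 - T5 - 00: 7+20+21+14+4+22 = 88
00 - Y8 - G3 - T5 - L6 - H2 - 00: 7+20+5+16+14+20 = 82
00 - Y8 - G3 - T5 - H2 - L6 - 00: 7+20+5+4+14+6 = 56
00 - Y8 - G3 - H2 - L6 - T5 - 00: 7+20+7+14+16+22 = 86
00 - Y8 - G3 - H2 - T5 - L6 - 00: 7+20+7+4+16+6 = 60
00 - Y8 - T5 - L6 - G3 - H2 - 00: 7+15+16+21+7+20 = 86
00 - Y8 - T5 - L6 - H2 - G3 - 00: 7+15+16+14+7+27 = 86
… (46 more)
00 - Y8 - T5 - G3 - H2 - L6 - 00: 7+15+5+7+14+6 = 54  ← best
The minimum is 54.
One optimal route: 00 → Y8 → T5 → G3 → H2 → L6 → 00 (or its reverse).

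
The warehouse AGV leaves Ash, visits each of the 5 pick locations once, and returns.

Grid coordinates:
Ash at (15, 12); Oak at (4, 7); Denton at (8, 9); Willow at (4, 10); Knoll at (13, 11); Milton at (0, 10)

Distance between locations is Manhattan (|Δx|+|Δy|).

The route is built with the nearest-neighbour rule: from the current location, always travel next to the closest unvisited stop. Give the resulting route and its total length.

42 along Ash → Knoll → Denton → Willow → Oak → Milton → Ash.

Ash → [Knoll:3 / Denton:10 / Willow:13 / Oak:16 / Milton:17] → Knoll (3)
Knoll → [Denton:7 / Willow:10 / Oak:13 / Milton:14] → Denton (7)
Denton → [Willow:5 / Oak:6 / Milton:9] → Willow (5)
Willow → [Oak:3 / Milton:4] → Oak (3)
Oak → [Milton:7] → Milton (7)
Return Milton→Ash: 17.
Total = 3 + 7 + 5 + 3 + 7 + 17 = 42.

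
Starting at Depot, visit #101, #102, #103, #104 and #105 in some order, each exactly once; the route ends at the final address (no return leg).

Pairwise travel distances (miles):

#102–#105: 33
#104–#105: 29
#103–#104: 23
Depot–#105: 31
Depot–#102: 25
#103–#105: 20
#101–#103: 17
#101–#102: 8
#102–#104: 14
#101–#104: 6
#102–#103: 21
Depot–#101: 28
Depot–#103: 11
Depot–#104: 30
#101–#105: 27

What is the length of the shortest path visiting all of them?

Minimum one-way distance = 74 miles.

There are 5! = 120 possible orderings.
Depot - #101 - #102 - #103 - #104 - #105: 28+8+21+23+29 = 109
Depot - #101 - #102 - #103 - #105 - #104: 28+8+21+20+29 = 106
Depot - #101 - #102 - #104 - #103 - #105: 28+8+14+23+20 = 93
Depot - #101 - #102 - #104 - #105 - #103: 28+8+14+29+20 = 99
Depot - #101 - #102 - #105 - #103 - #104: 28+8+33+20+23 = 112
Depot - #101 - #102 - #105 - #104 - #103: 28+8+33+29+23 = 121
Depot - #101 - #103 - #102 - #104 - #105: 28+17+21+14+29 = 109
Depot - #101 - #103 - #102 - #105 - #104: 28+17+21+33+29 = 128
Depot - #101 - #103 - #104 - #102 - #105: 28+17+23+14+33 = 115
Depot - #101 - #103 - #104 - #105 - #102: 28+17+23+29+33 = 130
Depot - #101 - #103 - #105 - #102 - #104: 28+17+20+33+14 = 112
Depot - #101 - #103 - #105 - #104 - #102: 28+17+20+29+14 = 108
Depot - #101 - #104 - #102 - #103 - #105: 28+6+14+21+20 = 89
Depot - #101 - #104 - #102 - #105 - #103: 28+6+14+33+20 = 101
… (106 more)
Depot - #103 - #105 - #104 - #101 - #102: 11+20+29+6+8 = 74  ← best
The minimum is 74.
One shortest path: Depot → #103 → #105 → #104 → #101 → #102.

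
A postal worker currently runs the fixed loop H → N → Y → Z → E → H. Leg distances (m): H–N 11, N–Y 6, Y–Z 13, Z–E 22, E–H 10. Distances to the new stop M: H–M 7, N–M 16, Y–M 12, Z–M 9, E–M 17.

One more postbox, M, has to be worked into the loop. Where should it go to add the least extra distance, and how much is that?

Minimum extra distance: 4 m, inserting M between Z and E.

Insertion cost between consecutive stops i–j is d(i,M) + d(M,j) − d(i,j):
  between H and N: 7 + 16 − 11 = 12
  between N and Y: 16 + 12 − 6 = 22
  between Y and Z: 12 + 9 − 13 = 8
  between Z and E: 9 + 17 − 22 = 4
  between E and H: 17 + 7 − 10 = 14
Cheapest insertion is between Z and E, adding 4.
New total = 62 + 4 = 66.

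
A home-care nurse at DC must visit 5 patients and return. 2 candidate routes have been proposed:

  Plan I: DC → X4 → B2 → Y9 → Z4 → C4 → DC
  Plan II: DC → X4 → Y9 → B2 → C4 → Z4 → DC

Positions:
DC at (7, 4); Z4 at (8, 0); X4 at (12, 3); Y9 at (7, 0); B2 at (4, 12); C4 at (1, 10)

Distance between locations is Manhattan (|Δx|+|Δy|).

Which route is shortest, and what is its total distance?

Plan I: 6 + 17 + 15 + 1 + 17 + 12 = 68
Plan II: 6 + 8 + 15 + 5 + 17 + 5 = 56

56 — Plan II is the shortest.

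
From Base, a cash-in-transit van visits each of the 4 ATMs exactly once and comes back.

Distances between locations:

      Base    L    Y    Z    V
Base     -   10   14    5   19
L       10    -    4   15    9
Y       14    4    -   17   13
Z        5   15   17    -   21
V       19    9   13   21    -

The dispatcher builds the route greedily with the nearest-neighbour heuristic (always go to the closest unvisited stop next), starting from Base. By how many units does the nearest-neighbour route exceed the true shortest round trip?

3 longer than the optimal tour.

From Base: Z=5, L=10, Y=14, V=19 → choose Z (5).
From Z: L=15, Y=17, V=21 → choose L (15).
From L: Y=4, V=9 → choose Y (4).
From Y: V=13 → choose V (13).
NN route Base → Z → L → Y → V → Base costs 56.
Optimal: Base → L → Y → V → Z → Base costs 53 (by enumerating all 12 distinct tours).
Excess = 56 − 53 = 3.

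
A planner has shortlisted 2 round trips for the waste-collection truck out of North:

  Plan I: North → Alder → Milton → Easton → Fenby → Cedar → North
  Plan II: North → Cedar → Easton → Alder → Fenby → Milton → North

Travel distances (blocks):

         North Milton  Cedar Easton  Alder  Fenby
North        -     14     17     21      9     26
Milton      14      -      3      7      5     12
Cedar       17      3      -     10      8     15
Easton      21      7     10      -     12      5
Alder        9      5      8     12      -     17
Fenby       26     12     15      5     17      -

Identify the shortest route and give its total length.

Plan I: 9 + 5 + 7 + 5 + 15 + 17 = 58
Plan II: 17 + 10 + 12 + 17 + 12 + 14 = 82

Shortest is Plan I, total 58 blocks.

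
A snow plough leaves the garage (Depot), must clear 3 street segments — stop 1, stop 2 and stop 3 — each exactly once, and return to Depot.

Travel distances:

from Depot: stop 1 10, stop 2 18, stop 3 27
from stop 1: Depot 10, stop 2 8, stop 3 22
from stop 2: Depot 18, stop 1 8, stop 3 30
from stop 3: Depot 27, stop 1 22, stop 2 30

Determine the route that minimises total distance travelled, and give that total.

With 3 stops there are 3!/2 = 3 distinct round trips (a route and its reverse cost the same).
Depot→stop 1→stop 2→stop 3→Depot: 10+8+30+27 = 75
Depot→stop 1→stop 3→stop 2→Depot: 10+22+30+18 = 80
Depot→stop 2→stop 1→stop 3→Depot: 18+8+22+27 = 75
The minimum is 75.
One optimal route: Depot → stop 1 → stop 2 → stop 3 → Depot (or its reverse).

Minimum total distance: 75.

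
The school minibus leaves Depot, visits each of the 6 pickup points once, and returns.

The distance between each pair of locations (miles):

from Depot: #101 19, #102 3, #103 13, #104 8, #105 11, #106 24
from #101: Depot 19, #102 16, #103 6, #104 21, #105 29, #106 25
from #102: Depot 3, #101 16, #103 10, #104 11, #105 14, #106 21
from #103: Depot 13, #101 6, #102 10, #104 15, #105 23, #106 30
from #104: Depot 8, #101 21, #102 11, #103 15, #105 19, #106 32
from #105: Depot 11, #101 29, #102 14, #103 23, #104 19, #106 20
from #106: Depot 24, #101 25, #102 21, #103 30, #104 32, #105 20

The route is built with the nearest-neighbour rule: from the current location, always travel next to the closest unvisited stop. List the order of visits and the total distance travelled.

From Depot: distances to unvisited — #102=3, #104=8, #105=11, #103=13, #101=19, #106=24. Nearest is #102 (3).
From #102: distances to unvisited — #103=10, #104=11, #105=14, #101=16, #106=21. Nearest is #103 (10).
From #103: distances to unvisited — #101=6, #104=15, #105=23, #106=30. Nearest is #101 (6).
From #101: distances to unvisited — #104=21, #106=25, #105=29. Nearest is #104 (21).
From #104: distances to unvisited — #105=19, #106=32. Nearest is #105 (19).
From #105: distances to unvisited — #106=20. Nearest is #106 (20).
Return #106→Depot: 24.
Total = 3 + 10 + 6 + 21 + 19 + 20 + 24 = 103.

Total distance 103 miles via the nearest-neighbour route Depot → #102 → #103 → #101 → #104 → #105 → #106 → Depot.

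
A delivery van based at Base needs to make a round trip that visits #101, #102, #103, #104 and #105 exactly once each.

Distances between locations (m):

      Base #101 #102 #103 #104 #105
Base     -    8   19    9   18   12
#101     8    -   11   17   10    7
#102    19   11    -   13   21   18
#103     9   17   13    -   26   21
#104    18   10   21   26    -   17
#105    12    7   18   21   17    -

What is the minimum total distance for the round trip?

Shortest round trip = 72 m.

Base - #101 - #102 - #103 - #104 - #105 - Base: 8+11+13+26+17+12 = 87
Base - #101 - #102 - #103 - #105 - #104 - Base: 8+11+13+21+17+18 = 88
Base - #101 - #102 - #104 - #103 - #105 - Base: 8+11+21+26+21+12 = 99
Base - #101 - #102 - #104 - #105 - #103 - Base: 8+11+21+17+21+9 = 87
Base - #101 - #102 - #105 - #103 - #104 - Base: 8+11+18+21+26+18 = 102
Base - #101 - #102 - #105 - #104 - #103 - Base: 8+11+18+17+26+9 = 89
Base - #101 - #103 - #102 - #104 - #105 - Base: 8+17+13+21+17+12 = 88
Base - #101 - #103 - #102 - #105 - #104 - Base: 8+17+13+18+17+18 = 91
Base - #101 - #103 - #104 - #102 - #105 - Base: 8+17+26+21+18+12 = 102
Base - #101 - #103 - #104 - #105 - #102 - Base: 8+17+26+17+18+19 = 105
Base - #101 - #103 - #105 - #102 - #104 - Base: 8+17+21+18+21+18 = 103
Base - #101 - #103 - #105 - #104 - #102 - Base: 8+17+21+17+21+19 = 103
Base - #101 - #104 - #102 - #103 - #105 - Base: 8+10+21+13+21+12 = 85
Base - #101 - #104 - #102 - #105 - #103 - Base: 8+10+21+18+21+9 = 87
… (46 more)
Base - #103 - #102 - #101 - #104 - #105 - Base: 9+13+11+10+17+12 = 72  ← best
The minimum is 72.
One optimal route: Base → #103 → #102 → #101 → #104 → #105 → Base (or its reverse).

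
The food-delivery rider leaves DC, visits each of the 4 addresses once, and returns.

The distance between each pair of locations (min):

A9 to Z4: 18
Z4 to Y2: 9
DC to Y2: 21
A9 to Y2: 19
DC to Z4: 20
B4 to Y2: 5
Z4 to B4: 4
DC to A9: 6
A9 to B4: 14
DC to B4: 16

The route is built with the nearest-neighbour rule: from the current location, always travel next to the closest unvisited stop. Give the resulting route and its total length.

Total distance 54 min via the nearest-neighbour route DC → A9 → B4 → Z4 → Y2 → DC.

At DC the remaining stops are A9 6, B4 16, Z4 20, Y2 21; go to A9.
At A9 the remaining stops are B4 14, Z4 18, Y2 19; go to B4.
At B4 the remaining stops are Z4 4, Y2 5; go to Z4.
At Z4 the remaining stops are Y2 9; go to Y2.
Return Y2→DC: 21.
Total = 6 + 14 + 4 + 9 + 21 = 54.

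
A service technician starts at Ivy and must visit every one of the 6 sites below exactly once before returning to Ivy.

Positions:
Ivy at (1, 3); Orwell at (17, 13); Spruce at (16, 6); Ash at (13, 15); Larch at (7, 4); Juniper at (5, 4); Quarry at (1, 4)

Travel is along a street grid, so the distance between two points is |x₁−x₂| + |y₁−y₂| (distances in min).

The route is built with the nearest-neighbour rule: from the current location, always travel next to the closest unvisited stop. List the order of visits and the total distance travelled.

Total distance 56 min via the nearest-neighbour route Ivy → Quarry → Juniper → Larch → Spruce → Orwell → Ash → Ivy.

At Ivy the remaining stops are Quarry 1, Juniper 5, Larch 7, Spruce 18, Ash 24, Orwell 26; go to Quarry.
At Quarry the remaining stops are Juniper 4, Larch 6, Spruce 17, Ash 23, Orwell 25; go to Juniper.
At Juniper the remaining stops are Larch 2, Spruce 13, Ash 19, Orwell 21; go to Larch.
At Larch the remaining stops are Spruce 11, Ash 17, Orwell 19; go to Spruce.
At Spruce the remaining stops are Orwell 8, Ash 12; go to Orwell.
At Orwell the remaining stops are Ash 6; go to Ash.
Return Ash→Ivy: 24.
Total = 1 + 4 + 2 + 11 + 8 + 6 + 24 = 56.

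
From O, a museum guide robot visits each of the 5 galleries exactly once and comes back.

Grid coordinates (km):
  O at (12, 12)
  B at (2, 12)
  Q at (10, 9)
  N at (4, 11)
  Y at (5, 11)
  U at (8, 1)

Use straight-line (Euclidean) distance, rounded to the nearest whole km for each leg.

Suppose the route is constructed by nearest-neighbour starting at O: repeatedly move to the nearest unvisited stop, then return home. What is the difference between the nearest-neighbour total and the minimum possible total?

O: Q=4, Y=7, N=8, B=10, U=12 ⇒ Q
Q: Y=5, N=6, U=8, B=9 ⇒ Y
Y: N=1, B=3, U=10 ⇒ N
N: B=2, U=11 ⇒ B
B: U=13 ⇒ U
NN route O → Q → Y → N → B → U → O costs 37.
Optimal: O → B → N → Y → U → Q → O costs 35 (by enumerating all 60 distinct tours).
Excess = 37 − 35 = 2.

Excess over optimum: 2 km.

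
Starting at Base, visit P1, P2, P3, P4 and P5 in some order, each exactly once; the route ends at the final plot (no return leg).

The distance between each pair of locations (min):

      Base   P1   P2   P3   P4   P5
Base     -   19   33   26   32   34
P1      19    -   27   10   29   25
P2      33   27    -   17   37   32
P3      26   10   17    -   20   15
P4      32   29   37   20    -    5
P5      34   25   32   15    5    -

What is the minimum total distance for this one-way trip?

83 min — the minimum one-way total.

There are 5! = 120 possible orderings.
Base - P1 - P2 - P3 - P4 - P5: 19+27+17+20+5 = 88
Base - P1 - P2 - P3 - P5 - P4: 19+27+17+15+5 = 83
Base - P1 - P2 - P4 - P3 - P5: 19+27+37+20+15 = 118
Base - P1 - P2 - P4 - P5 - P3: 19+27+37+5+15 = 103
Base - P1 - P2 - P5 - P3 - P4: 19+27+32+15+20 = 113
Base - P1 - P2 - P5 - P4 - P3: 19+27+32+5+20 = 103
Base - P1 - P3 - P2 - P4 - P5: 19+10+17+37+5 = 88
Base - P1 - P3 - P2 - P5 - P4: 19+10+17+32+5 = 83
Base - P1 - P3 - P4 - P2 - P5: 19+10+20+37+32 = 118
Base - P1 - P3 - P4 - P5 - P2: 19+10+20+5+32 = 86
Base - P1 - P3 - P5 - P2 - P4: 19+10+15+32+37 = 113
Base - P1 - P3 - P5 - P4 - P2: 19+10+15+5+37 = 86
Base - P1 - P4 - P2 - P3 - P5: 19+29+37+17+15 = 117
Base - P1 - P4 - P2 - P5 - P3: 19+29+37+32+15 = 132
… (106 more)
The minimum is 83.
One shortest path: Base → P1 → P2 → P3 → P5 → P4.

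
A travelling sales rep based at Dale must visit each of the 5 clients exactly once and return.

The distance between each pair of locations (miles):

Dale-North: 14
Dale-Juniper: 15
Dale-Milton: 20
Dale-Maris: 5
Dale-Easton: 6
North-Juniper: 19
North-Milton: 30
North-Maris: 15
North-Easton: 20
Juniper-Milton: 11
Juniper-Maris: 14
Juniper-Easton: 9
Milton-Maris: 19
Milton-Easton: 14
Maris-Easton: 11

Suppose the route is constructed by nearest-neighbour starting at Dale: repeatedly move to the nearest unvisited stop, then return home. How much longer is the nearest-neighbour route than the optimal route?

Dale: Maris=5, Easton=6, North=14, Juniper=15, Milton=20 ⇒ Maris
Maris: Easton=11, Juniper=14, North=15, Milton=19 ⇒ Easton
Easton: Juniper=9, Milton=14, North=20 ⇒ Juniper
Juniper: Milton=11, North=19 ⇒ Milton
Milton: North=30 ⇒ North
NN route Dale → Maris → Easton → Juniper → Milton → North → Dale costs 80.
Optimal: Dale → Maris → North → Juniper → Milton → Easton → Dale costs 70 (by enumerating all 60 distinct tours).
Excess = 80 − 70 = 10.

Excess over optimum: 10 miles.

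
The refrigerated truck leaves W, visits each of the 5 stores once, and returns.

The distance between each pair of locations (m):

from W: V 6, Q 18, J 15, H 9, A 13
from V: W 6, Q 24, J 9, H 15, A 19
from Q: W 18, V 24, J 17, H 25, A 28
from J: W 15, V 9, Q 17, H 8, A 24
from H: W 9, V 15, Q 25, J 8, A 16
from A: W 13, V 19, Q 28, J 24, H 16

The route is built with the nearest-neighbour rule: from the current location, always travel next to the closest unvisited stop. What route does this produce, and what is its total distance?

85 m along W → V → J → H → A → Q → W.

From W: distances to unvisited — V=6, H=9, A=13, J=15, Q=18. Nearest is V (6).
From V: distances to unvisited — J=9, H=15, A=19, Q=24. Nearest is J (9).
From J: distances to unvisited — H=8, Q=17, A=24. Nearest is H (8).
From H: distances to unvisited — A=16, Q=25. Nearest is A (16).
From A: distances to unvisited — Q=28. Nearest is Q (28).
Return Q→W: 18.
Total = 6 + 9 + 8 + 16 + 28 + 18 = 85.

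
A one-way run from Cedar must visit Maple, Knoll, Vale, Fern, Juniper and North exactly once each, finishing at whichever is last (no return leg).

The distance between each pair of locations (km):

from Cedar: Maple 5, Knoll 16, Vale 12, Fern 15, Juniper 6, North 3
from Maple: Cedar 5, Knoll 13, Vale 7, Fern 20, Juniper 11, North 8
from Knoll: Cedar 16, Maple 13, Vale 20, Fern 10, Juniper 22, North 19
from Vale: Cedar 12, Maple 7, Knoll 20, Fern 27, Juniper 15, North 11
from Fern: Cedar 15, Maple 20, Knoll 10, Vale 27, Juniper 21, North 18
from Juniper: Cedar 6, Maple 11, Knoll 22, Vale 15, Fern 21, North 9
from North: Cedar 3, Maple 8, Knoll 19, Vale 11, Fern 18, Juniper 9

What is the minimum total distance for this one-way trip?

There are 6! = 720 possible orderings.
Cedar - Maple - Knoll - Vale - Fern - Juniper - North: 5+13+20+27+21+9 = 95
Cedar - Maple - Knoll - Vale - Fern - North - Juniper: 5+13+20+27+18+9 = 92
Cedar - Maple - Knoll - Vale - Juniper - Fern - North: 5+13+20+15+21+18 = 92
Cedar - Maple - Knoll - Vale - Juniper - North - Fern: 5+13+20+15+9+18 = 80
Cedar - Maple - Knoll - Vale - North - Fern - Juniper: 5+13+20+11+18+21 = 88
Cedar - Maple - Knoll - Vale - North - Juniper - Fern: 5+13+20+11+9+21 = 79
Cedar - Maple - Knoll - Fern - Vale - Juniper - North: 5+13+10+27+15+9 = 79
Cedar - Maple - Knoll - Fern - Vale - North - Juniper: 5+13+10+27+11+9 = 75
… (712 more)
Cedar - Juniper - North - Vale - Maple - Knoll - Fern: 6+9+11+7+13+10 = 56  ← best
The minimum is 56.
One shortest path: Cedar → Juniper → North → Vale → Maple → Knoll → Fern.

Minimum one-way distance = 56 km.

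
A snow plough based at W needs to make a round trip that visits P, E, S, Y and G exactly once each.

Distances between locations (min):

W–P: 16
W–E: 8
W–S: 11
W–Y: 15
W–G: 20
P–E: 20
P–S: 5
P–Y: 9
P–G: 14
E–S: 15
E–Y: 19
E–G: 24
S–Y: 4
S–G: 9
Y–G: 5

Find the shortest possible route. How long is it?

62 min — the shortest possible round trip.

There are 60 distinct closed tours to check (reversals are equivalent).
W-P-E-S-Y-G-W: 16+20+15+4+5+20 = 80
W-P-E-S-G-Y-W: 16+20+15+9+5+15 = 80
W-P-E-Y-S-G-W: 16+20+19+4+9+20 = 88
W-P-E-Y-G-S-W: 16+20+19+5+9+11 = 80
W-P-E-G-S-Y-W: 16+20+24+9+4+15 = 88
W-P-E-G-Y-S-W: 16+20+24+5+4+11 = 80
W-P-S-E-Y-G-W: 16+5+15+19+5+20 = 80
W-P-S-E-G-Y-W: 16+5+15+24+5+15 = 80
W-P-S-Y-E-G-W: 16+5+4+19+24+20 = 88
W-P-S-Y-G-E-W: 16+5+4+5+24+8 = 62
W-P-S-G-E-Y-W: 16+5+9+24+19+15 = 88
W-P-S-G-Y-E-W: 16+5+9+5+19+8 = 62
W-P-Y-E-S-G-W: 16+9+19+15+9+20 = 88
W-P-Y-E-G-S-W: 16+9+19+24+9+11 = 88
… (46 more)
The minimum is 62.
One optimal route: W → P → S → Y → G → E → W (or its reverse).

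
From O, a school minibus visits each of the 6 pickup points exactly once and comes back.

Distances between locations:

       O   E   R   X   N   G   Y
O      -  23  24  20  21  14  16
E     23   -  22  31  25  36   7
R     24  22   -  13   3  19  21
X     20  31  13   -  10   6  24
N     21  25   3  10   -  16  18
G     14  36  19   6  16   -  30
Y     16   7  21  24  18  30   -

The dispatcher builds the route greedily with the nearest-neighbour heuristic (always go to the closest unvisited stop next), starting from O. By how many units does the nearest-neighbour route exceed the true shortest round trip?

The nearest-neighbour route is 6 longer than optimal.

From O: G=14, Y=16, X=20, N=21, E=23, R=24 → choose G (14).
From G: X=6, N=16, R=19, Y=30, E=36 → choose X (6).
From X: N=10, R=13, Y=24, E=31 → choose N (10).
From N: R=3, Y=18, E=25 → choose R (3).
From R: Y=21, E=22 → choose Y (21).
From Y: E=7 → choose E (7).
NN route O → G → X → N → R → Y → E → O costs 84.
Optimal: O → G → X → N → R → E → Y → O costs 78 (by enumerating all 360 distinct tours).
Excess = 84 − 78 = 6.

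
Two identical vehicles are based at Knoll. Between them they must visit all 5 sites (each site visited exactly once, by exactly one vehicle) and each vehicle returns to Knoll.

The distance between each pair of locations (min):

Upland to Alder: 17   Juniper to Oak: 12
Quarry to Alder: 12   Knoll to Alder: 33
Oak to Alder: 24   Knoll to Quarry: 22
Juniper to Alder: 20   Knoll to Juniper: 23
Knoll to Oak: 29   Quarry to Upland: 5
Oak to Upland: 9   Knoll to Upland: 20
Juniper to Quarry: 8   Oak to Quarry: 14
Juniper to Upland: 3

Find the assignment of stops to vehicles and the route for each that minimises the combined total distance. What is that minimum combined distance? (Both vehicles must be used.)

Minimum combined distance: 131 min.

There are 2^4 − 1 = 15 ways to divide the 5 stops into two non-empty groups. For each, the best each vehicle can do is its own shortest tour through its group:
  {Juniper} + {Oak, Quarry, Upland, Alder}: 46 + 87 = 133
  {Oak} + {Juniper, Quarry, Upland, Alder}: 58 + 76 = 134
  {Juniper, Oak} + {Quarry, Upland, Alder}: 64 + 70 = 134
  {Quarry} + {Juniper, Oak, Upland, Alder}: 44 + 92 = 136
  {Juniper, Quarry} + {Oak, Upland, Alder}: 53 + 86 = 139
  {Oak, Quarry} + {Juniper, Upland, Alder}: 65 + 76 = 141
  … (15 splits in total)
  {Juniper, Oak, Upland} + {Quarry, Alder}: 64 + 67 = 131  ← best
Best: vehicle 1 Knoll → Juniper → Oak → Upland → Knoll = 64; vehicle 2 Knoll → Quarry → Alder → Knoll = 67; combined 131.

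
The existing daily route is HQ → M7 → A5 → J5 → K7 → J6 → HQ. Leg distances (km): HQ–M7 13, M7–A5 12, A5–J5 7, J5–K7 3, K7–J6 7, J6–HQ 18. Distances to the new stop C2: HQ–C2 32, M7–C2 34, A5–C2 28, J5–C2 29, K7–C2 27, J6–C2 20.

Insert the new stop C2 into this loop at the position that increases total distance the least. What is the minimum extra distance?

Insertion cost between consecutive stops i–j is d(i,C2) + d(C2,j) − d(i,j):
  between HQ and M7: 32 + 34 − 13 = 53
  between M7 and A5: 34 + 28 − 12 = 50
  between A5 and J5: 28 + 29 − 7 = 50
  between J5 and K7: 29 + 27 − 3 = 53
  between K7 and J6: 27 + 20 − 7 = 40
  between J6 and HQ: 20 + 32 − 18 = 34
Cheapest insertion is between J6 and HQ, adding 34.
New total = 60 + 34 = 94.

Minimum extra distance: 34 km, inserting C2 between J6 and HQ.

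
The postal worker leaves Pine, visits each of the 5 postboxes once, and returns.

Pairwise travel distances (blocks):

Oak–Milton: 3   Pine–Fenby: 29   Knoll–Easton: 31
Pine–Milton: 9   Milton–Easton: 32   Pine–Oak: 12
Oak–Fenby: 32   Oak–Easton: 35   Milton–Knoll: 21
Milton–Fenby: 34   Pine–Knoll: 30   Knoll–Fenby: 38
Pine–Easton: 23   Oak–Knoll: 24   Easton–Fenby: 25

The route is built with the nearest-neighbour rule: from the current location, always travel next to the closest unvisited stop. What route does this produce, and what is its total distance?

Pine → [Milton:9 / Oak:12 / Easton:23 / Fenby:29 / Knoll:30] → Milton (9)
Milton → [Oak:3 / Knoll:21 / Easton:32 / Fenby:34] → Oak (3)
Oak → [Knoll:24 / Fenby:32 / Easton:35] → Knoll (24)
Knoll → [Easton:31 / Fenby:38] → Easton (31)
Easton → [Fenby:25] → Fenby (25)
Return Fenby→Pine: 29.
Total = 9 + 3 + 24 + 31 + 25 + 29 = 121.

Nearest-neighbour total = 121 blocks; route Pine → Milton → Oak → Knoll → Easton → Fenby → Pine.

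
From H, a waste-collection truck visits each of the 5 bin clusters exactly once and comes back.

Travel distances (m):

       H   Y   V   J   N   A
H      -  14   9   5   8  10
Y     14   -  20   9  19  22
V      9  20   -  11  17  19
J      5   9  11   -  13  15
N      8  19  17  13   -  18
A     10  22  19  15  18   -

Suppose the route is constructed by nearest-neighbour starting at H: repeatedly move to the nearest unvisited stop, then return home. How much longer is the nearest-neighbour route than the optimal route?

From H: J=5, N=8, V=9, A=10, Y=14 → choose J (5).
From J: Y=9, V=11, N=13, A=15 → choose Y (9).
From Y: N=19, V=20, A=22 → choose N (19).
From N: V=17, A=18 → choose V (17).
From V: A=19 → choose A (19).
NN route H → J → Y → N → V → A → H costs 79.
Optimal: H → V → J → Y → N → A → H costs 76 (by enumerating all 60 distinct tours).
Excess = 79 − 76 = 3.

The nearest-neighbour route is 3 m longer than optimal.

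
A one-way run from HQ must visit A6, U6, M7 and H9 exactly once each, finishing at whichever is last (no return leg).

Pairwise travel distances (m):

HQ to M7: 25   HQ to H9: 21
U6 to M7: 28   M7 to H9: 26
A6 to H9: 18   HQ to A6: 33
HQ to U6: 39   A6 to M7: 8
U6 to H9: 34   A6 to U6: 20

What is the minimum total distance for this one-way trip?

Shortest open route: 75 m.

There are 4! = 24 possible orderings.
HQ - A6 - U6 - M7 - H9: 33+20+28+26 = 107
HQ - A6 - U6 - H9 - M7: 33+20+34+26 = 113
HQ - A6 - M7 - U6 - H9: 33+8+28+34 = 103
HQ - A6 - M7 - H9 - U6: 33+8+26+34 = 101
HQ - A6 - H9 - U6 - M7: 33+18+34+28 = 113
HQ - A6 - H9 - M7 - U6: 33+18+26+28 = 105
HQ - U6 - A6 - M7 - H9: 39+20+8+26 = 93
HQ - U6 - A6 - H9 - M7: 39+20+18+26 = 103
HQ - U6 - M7 - A6 - H9: 39+28+8+18 = 93
HQ - U6 - M7 - H9 - A6: 39+28+26+18 = 111
HQ - U6 - H9 - A6 - M7: 39+34+18+8 = 99
HQ - U6 - H9 - M7 - A6: 39+34+26+8 = 107
HQ - M7 - A6 - U6 - H9: 25+8+20+34 = 87
HQ - M7 - A6 - H9 - U6: 25+8+18+34 = 85
… (10 more)
HQ - H9 - A6 - M7 - U6: 21+18+8+28 = 75  ← best
The minimum is 75.
One shortest path: HQ → H9 → A6 → M7 → U6.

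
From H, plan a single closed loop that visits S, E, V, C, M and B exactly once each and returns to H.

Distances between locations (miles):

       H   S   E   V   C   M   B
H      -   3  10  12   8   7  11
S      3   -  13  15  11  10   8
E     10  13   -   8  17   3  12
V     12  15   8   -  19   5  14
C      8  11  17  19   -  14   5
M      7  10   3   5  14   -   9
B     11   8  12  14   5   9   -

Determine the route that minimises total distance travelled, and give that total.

Minimum total distance: 51 miles.

With 6 stops there are 6!/2 = 360 distinct round trips (a route and its reverse cost the same).
H→S→E→V→C→M→B→H: 3+13+8+19+14+9+11 = 77
H→S→E→V→C→B→M→H: 3+13+8+19+5+9+7 = 64
H→S→E→V→M→C→B→H: 3+13+8+5+14+5+11 = 59
H→S→E→V→M→B→C→H: 3+13+8+5+9+5+8 = 51
H→S→E→V→B→C→M→H: 3+13+8+14+5+14+7 = 64
H→S→E→V→B→M→C→H: 3+13+8+14+9+14+8 = 69
H→S→E→C→V→M→B→H: 3+13+17+19+5+9+11 = 77
H→S→E→C→V→B→M→H: 3+13+17+19+14+9+7 = 82
… (352 more)
The minimum is 51.
One optimal route: H → S → E → V → M → B → C → H (or its reverse).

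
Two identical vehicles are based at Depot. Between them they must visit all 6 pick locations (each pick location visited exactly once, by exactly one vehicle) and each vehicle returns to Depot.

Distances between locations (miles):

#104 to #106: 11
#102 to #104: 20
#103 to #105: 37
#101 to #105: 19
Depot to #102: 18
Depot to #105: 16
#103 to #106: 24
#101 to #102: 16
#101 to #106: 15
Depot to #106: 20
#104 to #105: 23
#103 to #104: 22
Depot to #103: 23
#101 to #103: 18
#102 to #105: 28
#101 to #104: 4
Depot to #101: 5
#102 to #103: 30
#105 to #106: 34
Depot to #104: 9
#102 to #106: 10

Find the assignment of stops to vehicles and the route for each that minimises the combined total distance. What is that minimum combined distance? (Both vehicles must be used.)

Check every non-empty split of the stops between the two vehicles; for each half take its own optimal tour:
  {#101} + {#102, #103, #104, #105, #106}: 10 + 109 = 119
  {#102} + {#101, #103, #104, #105, #106}: 36 + 97 = 133
  {#101, #102} + {#103, #104, #105, #106}: 39 + 97 = 136
  {#103} + {#101, #102, #104, #105, #106}: 46 + 74 = 120
  {#101, #103} + {#102, #104, #105, #106}: 46 + 74 = 120
  {#102, #103} + {#101, #104, #105, #106}: 71 + 70 = 141
  … (31 splits in total)
  {#105} + {#101, #102, #103, #104, #106}: 32 + 83 = 115  ← best
Best: vehicle 1 Depot → #105 → Depot = 32; vehicle 2 Depot → #101 → #103 → #102 → #106 → #104 → Depot = 83; combined 115.

Minimum combined distance: 115 miles.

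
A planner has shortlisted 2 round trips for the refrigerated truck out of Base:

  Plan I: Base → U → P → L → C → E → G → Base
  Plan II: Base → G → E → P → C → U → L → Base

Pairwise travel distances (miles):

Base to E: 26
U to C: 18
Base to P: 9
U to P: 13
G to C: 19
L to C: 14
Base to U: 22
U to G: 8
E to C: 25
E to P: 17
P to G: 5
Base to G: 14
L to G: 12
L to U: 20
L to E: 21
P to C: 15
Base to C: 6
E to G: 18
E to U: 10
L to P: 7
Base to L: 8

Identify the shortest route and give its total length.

110 miles — Plan II is the shortest.

Plan I: 22 + 13 + 7 + 14 + 25 + 18 + 14 = 113
Plan II: 14 + 18 + 17 + 15 + 18 + 20 + 8 = 110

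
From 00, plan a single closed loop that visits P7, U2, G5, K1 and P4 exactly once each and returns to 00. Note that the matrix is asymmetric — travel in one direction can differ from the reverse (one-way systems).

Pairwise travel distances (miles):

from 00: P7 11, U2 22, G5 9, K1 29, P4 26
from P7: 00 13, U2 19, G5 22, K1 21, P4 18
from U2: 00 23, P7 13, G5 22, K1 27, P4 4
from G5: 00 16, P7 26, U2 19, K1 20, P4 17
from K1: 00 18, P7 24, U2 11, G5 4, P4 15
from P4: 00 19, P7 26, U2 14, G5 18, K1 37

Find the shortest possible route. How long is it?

00→P7→U2→G5→K1→P4→00: 11+19+22+20+15+19 = 106
00→P7→U2→G5→P4→K1→00: 11+19+22+17+37+18 = 124
00→P7→U2→K1→G5→P4→00: 11+19+27+4+17+19 = 97
00→P7→U2→K1→P4→G5→00: 11+19+27+15+18+16 = 106
00→P7→U2→P4→G5→K1→00: 11+19+4+18+20+18 = 90
00→P7→U2→P4→K1→G5→00: 11+19+4+37+4+16 = 91
00→P7→G5→U2→K1→P4→00: 11+22+19+27+15+19 = 113
00→P7→G5→U2→P4→K1→00: 11+22+19+4+37+18 = 111
00→P7→G5→K1→U2→P4→00: 11+22+20+11+4+19 = 87
00→P7→G5→K1→P4→U2→00: 11+22+20+15+14+23 = 105
00→P7→G5→P4→U2→K1→00: 11+22+17+14+27+18 = 109
00→P7→G5→P4→K1→U2→00: 11+22+17+37+11+23 = 121
00→P7→K1→U2→G5→P4→00: 11+21+11+22+17+19 = 101
00→P7→K1→U2→P4→G5→00: 11+21+11+4+18+16 = 81
… (106 more)
00→P7→K1→G5→U2→P4→00: 11+21+4+19+4+19 = 78  ← best
The minimum is 78.
One optimal route: 00 → P7 → K1 → G5 → U2 → P4 → 00.

Shortest round trip = 78 miles.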